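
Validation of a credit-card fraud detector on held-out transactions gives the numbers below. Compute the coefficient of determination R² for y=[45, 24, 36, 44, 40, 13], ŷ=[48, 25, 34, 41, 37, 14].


ȳ = 33.6667
SS_res = Σ(y-ŷ)² = 33
SS_tot = Σ(y-ȳ)² = 801.33
R² = 1 - SS_res/SS_tot = 1 - 0.0412 = 0.9588

0.9588


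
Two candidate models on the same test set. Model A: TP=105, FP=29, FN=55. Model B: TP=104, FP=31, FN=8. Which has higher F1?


Model A: P=105/134=0.7836, R=105/160=0.6562, F1=2PR/(P+R)=2TP/(2TP+FP+FN)=210/294=0.7143
Model B: P=104/135=0.7704, R=104/112=0.9286, F1=2PR/(P+R)=2TP/(2TP+FP+FN)=208/247=0.8421
0.7143 < 0.8421 → Model B

Model B


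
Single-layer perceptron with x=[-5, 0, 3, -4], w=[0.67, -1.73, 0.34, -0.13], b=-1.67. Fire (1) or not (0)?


z = (-5)·(0.67) + (0)·(-1.73) + (3)·(0.34) + (-4)·(-0.13) - 1.67
  = -3.48
step(z) = 0 (z<0)

0


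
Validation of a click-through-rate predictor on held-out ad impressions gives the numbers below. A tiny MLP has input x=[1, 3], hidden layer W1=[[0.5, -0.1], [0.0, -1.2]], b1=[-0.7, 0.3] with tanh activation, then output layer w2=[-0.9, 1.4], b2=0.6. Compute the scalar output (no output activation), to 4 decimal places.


z1[0] = (0.5)·(1) + (-0.1)·(3) - 0.7 = -0.5
z1[1] = (0.0)·(1) + (-1.2)·(3) + 0.3 = -3.3
h = tanh(z1) = [-0.4621, -0.9973]
output = (-0.9)·(-0.4621) + (1.4)·(-0.9973) + 0.6 = -0.3803

-0.3803


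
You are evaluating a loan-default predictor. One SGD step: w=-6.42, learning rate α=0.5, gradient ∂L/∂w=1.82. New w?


w_new = w - α·∇
= -6.42 - 0.5·1.82
= -6.42 - 0.91
= -7.33

-7.33


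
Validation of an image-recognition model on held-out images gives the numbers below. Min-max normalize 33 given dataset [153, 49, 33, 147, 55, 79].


min=33, max=153
(33-33)/(153-33) = 0/120 = 0.0

0.0


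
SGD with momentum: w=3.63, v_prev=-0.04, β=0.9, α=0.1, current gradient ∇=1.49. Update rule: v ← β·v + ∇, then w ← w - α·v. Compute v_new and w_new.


v_new = 0.9·-0.04 + 1.49 = -0.036 + 1.49 = 1.454
w_new = 3.63 - 0.1·1.454 = 3.63 - 0.1454 = 3.4846

v_new=1.454, w_new=3.4846


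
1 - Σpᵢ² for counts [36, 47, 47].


Probabilities: [36/130, 47/130, 47/130] ≈ [0.2769, 0.3615, 0.3615]
Σpᵢ² = (1296 + 2209 + 2209)/130² = 5714/16900
Gini = 1 - Σpᵢ² = 1 - 5714/16900 = 0.6619

0.6619


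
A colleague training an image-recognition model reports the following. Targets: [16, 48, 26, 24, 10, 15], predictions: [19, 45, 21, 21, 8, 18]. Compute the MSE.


Squared errors: (16-19)²=9, (48-45)²=9, (26-21)²=25, (24-21)²=9, (10-8)²=4, (15-18)²=9
Sum = 65
MSE = 65/6 = 65/6

65/6


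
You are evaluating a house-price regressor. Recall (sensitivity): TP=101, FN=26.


Recall = TP/(TP+FN)
= 101/(101+26)
= 101/127 = 79.53%

79.53%


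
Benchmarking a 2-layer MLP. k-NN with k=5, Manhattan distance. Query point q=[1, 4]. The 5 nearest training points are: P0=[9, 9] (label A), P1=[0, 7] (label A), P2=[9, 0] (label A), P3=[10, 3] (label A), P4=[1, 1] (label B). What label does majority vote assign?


d(q,P0) = 13  (label A)
d(q,P1) = 4  (label A)
d(q,P2) = 12  (label A)
d(q,P3) = 10  (label A)
d(q,P4) = 3  (label B)
Votes: A=4, B=1
Majority → A

A


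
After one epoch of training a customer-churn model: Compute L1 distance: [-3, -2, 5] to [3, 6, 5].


d = |-3-3| + |-2-6| + |5-5|
  = 6 + 8 + 0
  = 14

14


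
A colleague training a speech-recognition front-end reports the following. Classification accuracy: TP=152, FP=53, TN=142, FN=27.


Accuracy = (TP+TN)/(TP+TN+FP+FN)
= (152+142)/(374)
= 294/374 = 78.61%

78.61%


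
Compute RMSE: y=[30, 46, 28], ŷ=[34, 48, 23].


MSE = 45/3 = 15
RMSE = √(45/3) = 3.873

3.873


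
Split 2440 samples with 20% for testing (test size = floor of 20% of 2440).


Test = ⌊2440·20/100⌋ = 488
Train = 2440 - 488 = 1952

Train: 1952, Test: 488


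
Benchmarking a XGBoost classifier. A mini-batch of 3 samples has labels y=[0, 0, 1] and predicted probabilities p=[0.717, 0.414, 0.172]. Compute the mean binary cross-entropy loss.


L[0] = -ln(1-0.717) = -ln(0.283) = 1.2623
L[1] = -ln(1-0.414) = -ln(0.586) = 0.5344
L[2] = -ln(0.172) = 1.7603
mean = (1.2623 + 0.5344 + 1.7603)/3 = 1.1857

1.1857


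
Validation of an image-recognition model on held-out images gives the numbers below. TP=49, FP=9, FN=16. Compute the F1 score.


Precision = 49/58 = 0.8448
Recall = 49/65 = 0.7538
F1 = 2·P·R/(P+R) = 2·TP/(2·TP+FP+FN) = 98/(98+9+16) = 98/123 = 0.7967

0.7967


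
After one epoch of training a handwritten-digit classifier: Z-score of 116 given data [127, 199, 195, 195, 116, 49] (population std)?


μ = 146.8333, σ = 55.1918
z = (116 - 146.8333)/55.1918 = -0.5587

-0.5587


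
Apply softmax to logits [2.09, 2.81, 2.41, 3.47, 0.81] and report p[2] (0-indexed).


Exponentials: e^2.09=8.0849, e^2.81=16.6099, e^2.41=11.134, e^3.47=32.1367, e^0.81=2.2479
Sum = 70.2134
Softmax = [0.1151, 0.2366, 0.1586, 0.4577, 0.032]
p[2] = 11.134/70.2134 = 0.1586

0.1586


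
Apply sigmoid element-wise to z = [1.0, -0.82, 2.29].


σ(1.0) = 1/(1+e^-1.0) = 0.7311
σ(-0.82) = 1/(1+e^0.82) = 0.3058
σ(2.29) = 1/(1+e^-2.29) = 0.908
result = [0.7311, 0.3058, 0.908]

[0.7311, 0.3058, 0.908]


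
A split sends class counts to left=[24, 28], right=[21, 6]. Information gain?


Parent = [45, 34], H_parent = 0.986
H_left = 0.9957 (n=52), H_right = 0.7642 (n=27)
H_children = (52/79)·0.9957 + (27/79)·0.7642 = 0.9166
IG = 0.986 - 0.9166 = 0.0694

0.0694


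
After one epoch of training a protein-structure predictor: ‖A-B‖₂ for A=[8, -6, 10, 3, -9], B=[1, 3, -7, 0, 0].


d = √((8-1)² + (-6-3)² + (10+ 7)² + (3-0)² + (-9-0)²)
  = √(49 + 81 + 289 + 9 + 81)
  = √509 = 22.561

22.561


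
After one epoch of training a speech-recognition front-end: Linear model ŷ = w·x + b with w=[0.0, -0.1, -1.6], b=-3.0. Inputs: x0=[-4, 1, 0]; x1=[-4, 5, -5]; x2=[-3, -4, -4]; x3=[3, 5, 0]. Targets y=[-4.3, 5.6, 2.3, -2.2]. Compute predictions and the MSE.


ŷ0 = (0.0)·(-4) + (-0.1)·(1) + (-1.6)·(0) - 3.0 = -3.1
ŷ1 = (0.0)·(-4) + (-0.1)·(5) + (-1.6)·(-5) - 3.0 = 4.5
ŷ2 = (0.0)·(-3) + (-0.1)·(-4) + (-1.6)·(-4) - 3.0 = 3.8
ŷ3 = (0.0)·(3) + (-0.1)·(5) + (-1.6)·(0) - 3.0 = -3.5
errors² = [1.44, 1.21, 2.25, 1.69]
MSE = 6.5900/4 = 1.6475

1.6475


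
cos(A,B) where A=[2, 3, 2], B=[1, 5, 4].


A·B = 2·1 + 3·5 + 2·4 = 25
‖A‖ = √17 = 4.1231, ‖B‖ = √42 = 6.4807
cos = 25/(√17·√42) = 25/√714 = 0.9356

0.9356


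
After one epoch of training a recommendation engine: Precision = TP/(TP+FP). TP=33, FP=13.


Precision = TP/(TP+FP)
= 33/(33+13)
= 33/46 = 71.74%

71.74%


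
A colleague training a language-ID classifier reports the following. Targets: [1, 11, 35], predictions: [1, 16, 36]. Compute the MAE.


Absolute errors: |1-1|=0, |11-16|=5, |35-36|=1
Sum = 6
MAE = 6/3 = 2

2


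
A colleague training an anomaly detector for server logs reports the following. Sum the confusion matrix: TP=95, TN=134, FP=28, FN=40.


Total = TP + TN + FP + FN
= 95 + 134 + 28 + 40
= 297
(Predicted positive: 123, predicted negative: 174)

297


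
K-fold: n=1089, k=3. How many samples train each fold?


Fold size = 1089/3 = 363
Training per fold = 1089 - 363 = 726

726


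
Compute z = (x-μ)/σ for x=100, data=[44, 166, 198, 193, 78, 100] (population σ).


μ = 129.8333, σ = 59.004
z = (100 - 129.8333)/59.004 = -0.5056

-0.5056


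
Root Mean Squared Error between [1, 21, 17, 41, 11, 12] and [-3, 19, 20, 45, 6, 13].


MSE = 71/6 = 11.8333
RMSE = √(71/6) = 3.44

3.44


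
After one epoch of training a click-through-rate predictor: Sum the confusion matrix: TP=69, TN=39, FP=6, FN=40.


Total = TP + TN + FP + FN
= 69 + 39 + 6 + 40
= 154
(Predicted positive: 75, predicted negative: 79)

154


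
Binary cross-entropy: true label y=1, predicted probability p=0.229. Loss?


BCE = -[y·ln(p) + (1-y)·ln(1-p)]
= -1·ln(0.229) - 0
= -ln(0.229) = 1.474

1.474


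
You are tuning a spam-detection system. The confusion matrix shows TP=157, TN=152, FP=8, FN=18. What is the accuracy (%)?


Accuracy = (TP+TN)/(TP+TN+FP+FN)
= (157+152)/(335)
= 309/335 = 92.24%

92.24%


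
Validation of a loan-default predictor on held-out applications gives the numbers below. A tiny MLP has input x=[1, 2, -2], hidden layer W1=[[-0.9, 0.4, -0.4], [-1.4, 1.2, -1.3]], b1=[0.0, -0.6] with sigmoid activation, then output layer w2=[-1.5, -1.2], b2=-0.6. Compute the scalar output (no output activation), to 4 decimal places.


z1[0] = (-0.9)·(1) + (0.4)·(2) + (-0.4)·(-2) + 0.0 = 0.7
z1[1] = (-1.4)·(1) + (1.2)·(2) + (-1.3)·(-2) - 0.6 = 3.0
h = sigmoid(z1) = [0.6682, 0.9526]
output = (-1.5)·(0.6682) + (-1.2)·(0.9526) - 0.6 = -2.7454

-2.7454


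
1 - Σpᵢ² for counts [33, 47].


Probabilities: [33/80, 47/80] ≈ [0.4125, 0.5875]
Σpᵢ² = (1089 + 2209)/80² = 3298/6400
Gini = 1 - Σpᵢ² = 1 - 3298/6400 = 0.4847

0.4847


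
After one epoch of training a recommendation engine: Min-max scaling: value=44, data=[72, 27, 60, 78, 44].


min=27, max=78
(44-27)/(78-27) = 17/51 = 0.3333

0.3333


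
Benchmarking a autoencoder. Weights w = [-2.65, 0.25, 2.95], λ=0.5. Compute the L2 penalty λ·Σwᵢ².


‖w‖₂² = (-2.65)² + (0.25)² + (2.95)²
     = 7.0225 + 0.0625 + 8.7025
     = 15.7875
λ·‖w‖₂² = 0.5·15.7875 = 7.89375

7.89375


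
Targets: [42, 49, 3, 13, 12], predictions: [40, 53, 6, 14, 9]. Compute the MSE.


Squared errors: (42-40)²=4, (49-53)²=16, (3-6)²=9, (13-14)²=1, (12-9)²=9
Sum = 39
MSE = 39/5 = 39/5

39/5


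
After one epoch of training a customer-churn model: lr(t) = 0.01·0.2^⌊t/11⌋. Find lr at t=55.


n_drops = ⌊55/11⌋ = 5
lr = 0.01·0.2^5 = 0.01·0.00032 = 0.0000032

0.0000032


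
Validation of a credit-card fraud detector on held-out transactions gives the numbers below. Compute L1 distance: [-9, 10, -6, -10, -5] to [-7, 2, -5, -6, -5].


d = |-9+ 7| + |10-2| + |-6+ 5| + |-10+ 6| + |-5+ 5|
  = 2 + 8 + 1 + 4 + 0
  = 15

15


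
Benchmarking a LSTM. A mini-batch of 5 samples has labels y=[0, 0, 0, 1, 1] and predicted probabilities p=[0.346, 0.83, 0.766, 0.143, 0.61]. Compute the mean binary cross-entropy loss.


L[0] = -ln(1-0.346) = -ln(0.654) = 0.4246
L[1] = -ln(1-0.83) = -ln(0.17) = 1.772
L[2] = -ln(1-0.766) = -ln(0.234) = 1.4524
L[3] = -ln(0.143) = 1.9449
L[4] = -ln(0.61) = 0.4943
mean = (0.4246 + 1.772 + 1.4524 + 1.9449 + 0.4943)/5 = 1.2176

1.2176


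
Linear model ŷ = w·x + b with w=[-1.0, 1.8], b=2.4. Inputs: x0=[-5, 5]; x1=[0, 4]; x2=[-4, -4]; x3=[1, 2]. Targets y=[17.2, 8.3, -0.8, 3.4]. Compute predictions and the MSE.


ŷ0 = (-1.0)·(-5) + (1.8)·(5) + 2.4 = 16.4
ŷ1 = (-1.0)·(0) + (1.8)·(4) + 2.4 = 9.6
ŷ2 = (-1.0)·(-4) + (1.8)·(-4) + 2.4 = -0.8
ŷ3 = (-1.0)·(1) + (1.8)·(2) + 2.4 = 5.0
errors² = [0.64, 1.69, 0.0, 2.56]
MSE = 4.8900/4 = 1.2225

1.2225


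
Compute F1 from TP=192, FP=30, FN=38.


Precision = 192/222 = 0.8649
Recall = 192/230 = 0.8348
F1 = 2·P·R/(P+R) = 2·TP/(2·TP+FP+FN) = 384/(384+30+38) = 384/452 = 0.8496

0.8496


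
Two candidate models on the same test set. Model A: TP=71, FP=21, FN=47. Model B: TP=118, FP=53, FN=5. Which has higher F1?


Model A: P=71/92=0.7717, R=71/118=0.6017, F1=2PR/(P+R)=2TP/(2TP+FP+FN)=142/210=0.6762
Model B: P=118/171=0.6901, R=118/123=0.9593, F1=2PR/(P+R)=2TP/(2TP+FP+FN)=236/294=0.8027
0.6762 < 0.8027 → Model B

Model B


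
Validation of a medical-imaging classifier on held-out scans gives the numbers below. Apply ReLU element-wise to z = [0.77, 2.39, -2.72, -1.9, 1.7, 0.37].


ReLU(0.77) = max(0, 0.77) = 0.77
ReLU(2.39) = max(0, 2.39) = 2.39
ReLU(-2.72) = max(0, -2.72) = 0.0
ReLU(-1.9) = max(0, -1.9) = 0.0
ReLU(1.7) = max(0, 1.7) = 1.7
ReLU(0.37) = max(0, 0.37) = 0.37
result = [0.77, 2.39, 0.0, 0.0, 1.7, 0.37]

[0.77, 2.39, 0.0, 0.0, 1.7, 0.37]


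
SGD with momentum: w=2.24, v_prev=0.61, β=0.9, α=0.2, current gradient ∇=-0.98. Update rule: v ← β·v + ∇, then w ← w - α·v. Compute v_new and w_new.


v_new = 0.9·0.61 - 0.98 = 0.549 - 0.98 = -0.431
w_new = 2.24 - 0.2·-0.431 = 2.24 + 0.0862 = 2.3262

v_new=-0.431, w_new=2.3262


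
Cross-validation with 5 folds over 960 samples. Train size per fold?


Fold size = 960/5 = 192
Training per fold = 960 - 192 = 768

768


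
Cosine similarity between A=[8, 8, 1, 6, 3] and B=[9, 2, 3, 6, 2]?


A·B = 8·9 + 8·2 + 1·3 + 6·6 + 3·2 = 133
‖A‖ = √174 = 13.1909, ‖B‖ = √134 = 11.5758
cos = 133/(√174·√134) = 133/√23316 = 0.871

0.871


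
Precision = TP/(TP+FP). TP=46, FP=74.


Precision = TP/(TP+FP)
= 46/(46+74)
= 46/120 = 38.33%

38.33%


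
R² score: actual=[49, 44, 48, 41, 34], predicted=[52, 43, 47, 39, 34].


ȳ = 43.2
SS_res = Σ(y-ŷ)² = 15
SS_tot = Σ(y-ȳ)² = 146.8
R² = 1 - SS_res/SS_tot = 1 - 0.1022 = 0.8978

0.8978


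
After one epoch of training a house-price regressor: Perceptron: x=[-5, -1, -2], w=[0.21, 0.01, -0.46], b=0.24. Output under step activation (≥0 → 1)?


z = (-5)·(0.21) + (-1)·(0.01) + (-2)·(-0.46) + 0.24
  = 0.1
step(z) = 1 (z≥0)

1


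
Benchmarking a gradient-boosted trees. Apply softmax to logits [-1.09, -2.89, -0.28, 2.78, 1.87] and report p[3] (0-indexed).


Exponentials: e^-1.09=0.3362, e^-2.89=0.0556, e^-0.28=0.7558, e^2.78=16.119, e^1.87=6.4883
Sum = 23.7549
Softmax = [0.0142, 0.0023, 0.0318, 0.6786, 0.2731]
p[3] = 16.119/23.7549 = 0.6786

0.6786


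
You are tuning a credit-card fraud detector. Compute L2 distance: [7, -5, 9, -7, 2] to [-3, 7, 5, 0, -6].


d = √((7+ 3)² + (-5-7)² + (9-5)² + (-7-0)² + (2+ 6)²)
  = √(100 + 144 + 16 + 49 + 64)
  = √373 = 19.3132

19.3132


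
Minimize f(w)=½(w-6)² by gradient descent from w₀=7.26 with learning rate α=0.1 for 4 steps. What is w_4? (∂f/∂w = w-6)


step 1: grad = 7.26-6 = 1.26; w = 7.26 - 0.1·(1.26) = 7.134
step 2: grad = 7.134-6 = 1.134; w = 7.134 - 0.1·(1.134) = 7.0206
step 3: grad = 7.0206-6 = 1.0206; w = 7.0206 - 0.1·(1.0206) = 6.91854
step 4: grad = 6.91854-6 = 0.91854; w = 6.91854 - 0.1·(0.91854) = 6.826686

6.826686


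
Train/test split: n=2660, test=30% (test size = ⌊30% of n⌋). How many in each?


Test = ⌊2660·30/100⌋ = 798
Train = 2660 - 798 = 1862

Train: 1862, Test: 798


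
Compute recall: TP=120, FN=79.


Recall = TP/(TP+FN)
= 120/(120+79)
= 120/199 = 60.3%

60.3%


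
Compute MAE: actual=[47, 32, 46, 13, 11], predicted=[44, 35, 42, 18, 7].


Absolute errors: |47-44|=3, |32-35|=3, |46-42|=4, |13-18|=5, |11-7|=4
Sum = 19
MAE = 19/5 = 19/5

19/5


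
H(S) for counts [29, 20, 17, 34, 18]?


Probabilities: [29/118, 20/118, 17/118, 34/118, 18/118] ≈ [0.2458, 0.1695, 0.1441, 0.2881, 0.1525]
H = -((29/118)·log₂(29/118) + (20/118)·log₂(20/118) + (17/118)·log₂(17/118) + (34/118)·log₂(34/118) + (18/118)·log₂(18/118))
  = 2.2654 bits

2.2654 bits


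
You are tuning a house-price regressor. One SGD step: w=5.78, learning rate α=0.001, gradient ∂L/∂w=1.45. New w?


w_new = w - α·∇
= 5.78 - 0.001·1.45
= 5.78 - 0.00145
= 5.77855

5.77855


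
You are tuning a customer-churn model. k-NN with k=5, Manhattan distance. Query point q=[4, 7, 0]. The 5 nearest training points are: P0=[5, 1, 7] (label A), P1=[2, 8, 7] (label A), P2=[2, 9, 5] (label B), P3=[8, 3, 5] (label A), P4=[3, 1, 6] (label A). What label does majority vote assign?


d(q,P0) = 14  (label A)
d(q,P1) = 10  (label A)
d(q,P2) = 9  (label B)
d(q,P3) = 13  (label A)
d(q,P4) = 13  (label A)
Votes: A=4, B=1
Majority → A

A


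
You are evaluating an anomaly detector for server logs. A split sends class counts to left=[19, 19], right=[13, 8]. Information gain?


Parent = [32, 27], H_parent = 0.9948
H_left = 1 (n=38), H_right = 0.9587 (n=21)
H_children = (38/59)·1 + (21/59)·0.9587 = 0.9853
IG = 0.9948 - 0.9853 = 0.0095

0.0095


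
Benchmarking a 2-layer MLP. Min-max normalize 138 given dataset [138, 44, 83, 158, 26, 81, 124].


min=26, max=158
(138-26)/(158-26) = 112/132 = 0.8485

0.8485


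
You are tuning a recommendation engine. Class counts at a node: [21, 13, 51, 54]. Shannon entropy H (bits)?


Probabilities: [21/139, 13/139, 51/139, 54/139] ≈ [0.1511, 0.0935, 0.3669, 0.3885]
H = -((21/139)·log₂(21/139) + (13/139)·log₂(13/139) + (51/139)·log₂(51/139) + (54/139)·log₂(54/139))
  = 1.7923 bits

1.7923 bits


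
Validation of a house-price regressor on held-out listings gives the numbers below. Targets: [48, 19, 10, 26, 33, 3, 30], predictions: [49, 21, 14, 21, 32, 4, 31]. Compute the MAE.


Absolute errors: |48-49|=1, |19-21|=2, |10-14|=4, |26-21|=5, |33-32|=1, |3-4|=1, |30-31|=1
Sum = 15
MAE = 15/7 = 15/7

15/7


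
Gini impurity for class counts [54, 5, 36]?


Probabilities: [54/95, 5/95, 36/95] ≈ [0.5684, 0.0526, 0.3789]
Σpᵢ² = (2916 + 25 + 1296)/95² = 4237/9025
Gini = 1 - Σpᵢ² = 1 - 4237/9025 = 0.5305

0.5305


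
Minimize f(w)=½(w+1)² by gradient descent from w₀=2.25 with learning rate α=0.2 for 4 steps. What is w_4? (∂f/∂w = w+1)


step 1: grad = 2.25+1 = 3.25; w = 2.25 - 0.2·(3.25) = 1.6
step 2: grad = 1.6+1 = 2.6; w = 1.6 - 0.2·(2.6) = 1.08
step 3: grad = 1.08+1 = 2.08; w = 1.08 - 0.2·(2.08) = 0.664
step 4: grad = 0.664+1 = 1.664; w = 0.664 - 0.2·(1.664) = 0.3312

0.3312


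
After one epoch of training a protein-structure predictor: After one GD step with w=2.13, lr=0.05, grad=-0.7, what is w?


w_new = w - α·∇
= 2.13 - 0.05·-0.7
= 2.13 + 0.035
= 2.165

2.165


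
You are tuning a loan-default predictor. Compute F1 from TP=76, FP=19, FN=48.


Precision = 76/95 = 0.8
Recall = 76/124 = 0.6129
F1 = 2·P·R/(P+R) = 2·TP/(2·TP+FP+FN) = 152/(152+19+48) = 152/219 = 0.6941

0.6941


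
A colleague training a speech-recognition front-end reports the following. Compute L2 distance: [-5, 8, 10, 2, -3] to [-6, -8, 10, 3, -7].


d = √((-5+ 6)² + (8+ 8)² + (10-10)² + (2-3)² + (-3+ 7)²)
  = √(1 + 256 + 0 + 1 + 16)
  = √274 = 16.5529

16.5529


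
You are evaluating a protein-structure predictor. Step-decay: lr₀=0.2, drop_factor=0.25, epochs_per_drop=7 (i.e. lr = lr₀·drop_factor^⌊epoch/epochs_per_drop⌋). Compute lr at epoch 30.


n_drops = ⌊30/7⌋ = 4
lr = 0.2·0.25^4 = 0.2·0.00390625 = 0.00078125

0.00078125


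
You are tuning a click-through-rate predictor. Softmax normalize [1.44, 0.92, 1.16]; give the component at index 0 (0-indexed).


Exponentials: e^1.44=4.2207, e^0.92=2.5093, e^1.16=3.1899
Sum = 9.9199
Softmax = [0.4255, 0.253, 0.3216]
p[0] = 4.2207/9.9199 = 0.4255

0.4255


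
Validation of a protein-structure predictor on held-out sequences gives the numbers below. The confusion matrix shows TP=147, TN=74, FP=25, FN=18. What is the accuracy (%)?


Accuracy = (TP+TN)/(TP+TN+FP+FN)
= (147+74)/(264)
= 221/264 = 83.71%

83.71%


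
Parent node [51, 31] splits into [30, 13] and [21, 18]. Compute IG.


Parent = [51, 31], H_parent = 0.9567
H_left = 0.8841 (n=43), H_right = 0.9957 (n=39)
H_children = (43/82)·0.8841 + (39/82)·0.9957 = 0.9372
IG = 0.9567 - 0.9372 = 0.0195

0.0195


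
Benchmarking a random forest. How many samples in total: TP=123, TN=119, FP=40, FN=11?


Total = TP + TN + FP + FN
= 123 + 119 + 40 + 11
= 293
(Predicted positive: 163, predicted negative: 130)

293


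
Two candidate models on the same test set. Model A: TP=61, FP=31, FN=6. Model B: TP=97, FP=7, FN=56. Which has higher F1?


Model A: P=61/92=0.663, R=61/67=0.9104, F1=2PR/(P+R)=2TP/(2TP+FP+FN)=122/159=0.7673
Model B: P=97/104=0.9327, R=97/153=0.634, F1=2PR/(P+R)=2TP/(2TP+FP+FN)=194/257=0.7549
0.7673 > 0.7549 → Model A

Model A


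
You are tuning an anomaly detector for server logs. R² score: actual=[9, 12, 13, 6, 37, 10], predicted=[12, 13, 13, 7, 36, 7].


ȳ = 14.5
SS_res = Σ(y-ŷ)² = 21
SS_tot = Σ(y-ȳ)² = 637.5
R² = 1 - SS_res/SS_tot = 1 - 0.0329 = 0.9671

0.9671


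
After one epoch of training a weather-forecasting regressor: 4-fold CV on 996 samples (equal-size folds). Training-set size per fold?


Fold size = 996/4 = 249
Training per fold = 996 - 249 = 747

747


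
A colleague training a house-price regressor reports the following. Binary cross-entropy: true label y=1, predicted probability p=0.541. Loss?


BCE = -[y·ln(p) + (1-y)·ln(1-p)]
= -1·ln(0.541) - 0
= -ln(0.541) = 0.6143

0.6143


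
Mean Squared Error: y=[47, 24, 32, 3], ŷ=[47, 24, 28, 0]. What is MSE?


Squared errors: (47-47)²=0, (24-24)²=0, (32-28)²=16, (3-0)²=9
Sum = 25
MSE = 25/4 = 25/4

25/4


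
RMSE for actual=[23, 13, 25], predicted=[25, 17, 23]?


MSE = 24/3 = 8
RMSE = √(24/3) = 2.8284

2.8284


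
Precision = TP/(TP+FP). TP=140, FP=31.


Precision = TP/(TP+FP)
= 140/(140+31)
= 140/171 = 81.87%

81.87%


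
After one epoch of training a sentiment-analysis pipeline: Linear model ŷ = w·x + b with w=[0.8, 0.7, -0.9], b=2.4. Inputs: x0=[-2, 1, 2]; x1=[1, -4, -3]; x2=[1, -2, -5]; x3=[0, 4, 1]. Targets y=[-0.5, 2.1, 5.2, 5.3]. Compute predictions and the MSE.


ŷ0 = (0.8)·(-2) + (0.7)·(1) + (-0.9)·(2) + 2.4 = -0.3
ŷ1 = (0.8)·(1) + (0.7)·(-4) + (-0.9)·(-3) + 2.4 = 3.1
ŷ2 = (0.8)·(1) + (0.7)·(-2) + (-0.9)·(-5) + 2.4 = 6.3
ŷ3 = (0.8)·(0) + (0.7)·(4) + (-0.9)·(1) + 2.4 = 4.3
errors² = [0.04, 1.0, 1.21, 1.0]
MSE = 3.2500/4 = 0.8125

0.8125


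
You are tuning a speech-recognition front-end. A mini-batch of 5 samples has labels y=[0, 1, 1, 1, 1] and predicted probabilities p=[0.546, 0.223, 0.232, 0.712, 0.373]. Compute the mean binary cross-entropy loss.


L[0] = -ln(1-0.546) = -ln(0.454) = 0.7897
L[1] = -ln(0.223) = 1.5006
L[2] = -ln(0.232) = 1.461
L[3] = -ln(0.712) = 0.3397
L[4] = -ln(0.373) = 0.9862
mean = (0.7897 + 1.5006 + 1.461 + 0.3397 + 0.9862)/5 = 1.0154

1.0154


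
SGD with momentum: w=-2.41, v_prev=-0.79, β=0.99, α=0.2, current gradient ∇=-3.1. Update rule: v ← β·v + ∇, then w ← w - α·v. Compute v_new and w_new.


v_new = 0.99·-0.79 - 3.1 = -0.7821 - 3.1 = -3.8821
w_new = -2.41 - 0.2·-3.8821 = -2.41 + 0.77642 = -1.63358

v_new=-3.8821, w_new=-1.63358


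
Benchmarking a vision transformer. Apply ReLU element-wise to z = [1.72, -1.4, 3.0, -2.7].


ReLU(1.72) = max(0, 1.72) = 1.72
ReLU(-1.4) = max(0, -1.4) = 0.0
ReLU(3.0) = max(0, 3.0) = 3.0
ReLU(-2.7) = max(0, -2.7) = 0.0
result = [1.72, 0.0, 3.0, 0.0]

[1.72, 0.0, 3.0, 0.0]


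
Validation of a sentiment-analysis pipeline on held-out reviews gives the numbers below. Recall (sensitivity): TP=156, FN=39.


Recall = TP/(TP+FN)
= 156/(156+39)
= 156/195 = 80.0%

80.0%


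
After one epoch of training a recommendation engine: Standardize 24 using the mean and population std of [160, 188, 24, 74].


μ = 111.5, σ = 65.702
z = (24 - 111.5)/65.702 = -1.3318

-1.3318


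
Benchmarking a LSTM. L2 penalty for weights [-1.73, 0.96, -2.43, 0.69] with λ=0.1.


‖w‖₂² = (-1.73)² + (0.96)² + (-2.43)² + (0.69)²
     = 2.9929 + 0.9216 + 5.9049 + 0.4761
     = 10.2955
λ·‖w‖₂² = 0.1·10.2955 = 1.02955

1.02955


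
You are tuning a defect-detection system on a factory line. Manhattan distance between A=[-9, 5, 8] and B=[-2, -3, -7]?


d = |-9+ 2| + |5+ 3| + |8+ 7|
  = 7 + 8 + 15
  = 30

30


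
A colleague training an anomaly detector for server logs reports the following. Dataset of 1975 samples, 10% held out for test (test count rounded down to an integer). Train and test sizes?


Test = ⌊1975·10/100⌋ = 197
Train = 1975 - 197 = 1778

Train: 1778, Test: 197


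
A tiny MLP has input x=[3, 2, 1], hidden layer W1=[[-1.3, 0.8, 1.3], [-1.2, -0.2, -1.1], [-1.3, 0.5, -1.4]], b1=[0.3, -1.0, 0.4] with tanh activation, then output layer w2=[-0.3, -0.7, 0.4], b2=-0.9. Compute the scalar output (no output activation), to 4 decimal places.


z1[0] = (-1.3)·(3) + (0.8)·(2) + (1.3)·(1) + 0.3 = -0.7
z1[1] = (-1.2)·(3) + (-0.2)·(2) + (-1.1)·(1) - 1.0 = -6.1
z1[2] = (-1.3)·(3) + (0.5)·(2) + (-1.4)·(1) + 0.4 = -3.9
h = tanh(z1) = [-0.6044, -1.0, -0.9992]
output = (-0.3)·(-0.6044) + (-0.7)·(-1.0) + (0.4)·(-0.9992) - 0.9 = -0.4184

-0.4184


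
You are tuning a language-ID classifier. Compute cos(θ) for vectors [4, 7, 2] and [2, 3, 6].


A·B = 4·2 + 7·3 + 2·6 = 41
‖A‖ = √69 = 8.3066, ‖B‖ = √49 = 7
cos = 41/(√69·√49) = 41/√3381 = 0.7051

0.7051


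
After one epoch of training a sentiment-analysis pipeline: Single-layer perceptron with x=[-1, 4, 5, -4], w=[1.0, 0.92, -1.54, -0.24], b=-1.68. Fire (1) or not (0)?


z = (-1)·(1.0) + (4)·(0.92) + (5)·(-1.54) + (-4)·(-0.24) - 1.68
  = -5.74
step(z) = 0 (z<0)

0


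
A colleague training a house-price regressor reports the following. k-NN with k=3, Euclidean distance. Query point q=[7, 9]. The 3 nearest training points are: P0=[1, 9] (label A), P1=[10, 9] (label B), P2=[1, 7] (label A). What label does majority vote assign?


d(q,P0) = 6.0  (label A)
d(q,P1) = 3.0  (label B)
d(q,P2) = 6.3246  (label A)
Votes: A=2, B=1
Majority → A

A


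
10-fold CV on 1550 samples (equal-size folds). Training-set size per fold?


Fold size = 1550/10 = 155
Training per fold = 1550 - 155 = 1395

1395


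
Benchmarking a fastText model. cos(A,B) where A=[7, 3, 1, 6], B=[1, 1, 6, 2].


A·B = 7·1 + 3·1 + 1·6 + 6·2 = 28
‖A‖ = √95 = 9.7468, ‖B‖ = √42 = 6.4807
cos = 28/(√95·√42) = 28/√3990 = 0.4433

0.4433


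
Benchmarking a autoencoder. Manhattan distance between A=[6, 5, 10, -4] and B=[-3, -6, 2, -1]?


d = |6+ 3| + |5+ 6| + |10-2| + |-4+ 1|
  = 9 + 11 + 8 + 3
  = 31

31


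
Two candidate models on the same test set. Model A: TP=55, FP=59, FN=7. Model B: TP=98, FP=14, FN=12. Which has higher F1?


Model A: P=55/114=0.4825, R=55/62=0.8871, F1=2PR/(P+R)=2TP/(2TP+FP+FN)=110/176=0.625
Model B: P=98/112=0.875, R=98/110=0.8909, F1=2PR/(P+R)=2TP/(2TP+FP+FN)=196/222=0.8829
0.625 < 0.8829 → Model B

Model B


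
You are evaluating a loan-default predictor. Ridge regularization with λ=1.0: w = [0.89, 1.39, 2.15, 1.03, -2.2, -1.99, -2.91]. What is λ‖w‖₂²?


‖w‖₂² = (0.89)² + (1.39)² + (2.15)² + (1.03)² + (-2.2)² + (-1.99)² + (-2.91)²
     = 0.7921 + 1.9321 + 4.6225 + 1.0609 + 4.84 + 3.9601 + 8.4681
     = 25.6758
λ·‖w‖₂² = 1.0·25.6758 = 25.6758

25.6758


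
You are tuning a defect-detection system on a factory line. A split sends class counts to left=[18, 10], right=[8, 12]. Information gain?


Parent = [26, 22], H_parent = 0.995
H_left = 0.9403 (n=28), H_right = 0.971 (n=20)
H_children = (28/48)·0.9403 + (20/48)·0.971 = 0.9531
IG = 0.995 - 0.9531 = 0.0419

0.0419


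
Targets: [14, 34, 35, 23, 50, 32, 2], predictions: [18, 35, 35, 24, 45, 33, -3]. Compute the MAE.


Absolute errors: |14-18|=4, |34-35|=1, |35-35|=0, |23-24|=1, |50-45|=5, |32-33|=1, |2+ 3|=5
Sum = 17
MAE = 17/7 = 17/7

17/7


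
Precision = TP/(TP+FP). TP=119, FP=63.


Precision = TP/(TP+FP)
= 119/(119+63)
= 119/182 = 65.38%

65.38%


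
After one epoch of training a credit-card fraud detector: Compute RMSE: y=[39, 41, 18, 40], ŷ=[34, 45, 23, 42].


MSE = 70/4 = 17.5
RMSE = √(70/4) = 4.1833

4.1833


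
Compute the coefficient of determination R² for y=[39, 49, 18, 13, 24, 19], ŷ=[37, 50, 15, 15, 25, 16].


ȳ = 27
SS_res = Σ(y-ŷ)² = 28
SS_tot = Σ(y-ȳ)² = 978
R² = 1 - SS_res/SS_tot = 1 - 0.0286 = 0.9714

0.9714


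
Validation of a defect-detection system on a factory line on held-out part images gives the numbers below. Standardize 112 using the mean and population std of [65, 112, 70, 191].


μ = 109.5, σ = 50.4703
z = (112 - 109.5)/50.4703 = 0.0495

0.0495


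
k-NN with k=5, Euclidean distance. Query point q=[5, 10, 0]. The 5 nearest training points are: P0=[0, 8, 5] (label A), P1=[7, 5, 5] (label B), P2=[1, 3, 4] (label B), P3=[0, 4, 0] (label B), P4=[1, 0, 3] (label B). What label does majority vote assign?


d(q,P0) = 7.3485  (label A)
d(q,P1) = 7.3485  (label B)
d(q,P2) = 9.0  (label B)
d(q,P3) = 7.8102  (label B)
d(q,P4) = 11.1803  (label B)
Votes: A=1, B=4
Majority → B

B


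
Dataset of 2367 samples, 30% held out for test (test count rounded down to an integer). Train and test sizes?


Test = ⌊2367·30/100⌋ = 710
Train = 2367 - 710 = 1657

Train: 1657, Test: 710


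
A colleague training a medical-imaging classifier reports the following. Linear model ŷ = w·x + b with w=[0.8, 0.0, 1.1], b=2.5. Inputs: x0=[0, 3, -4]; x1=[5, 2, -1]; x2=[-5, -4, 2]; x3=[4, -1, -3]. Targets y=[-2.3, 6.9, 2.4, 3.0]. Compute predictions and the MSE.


ŷ0 = (0.8)·(0) + (0.0)·(3) + (1.1)·(-4) + 2.5 = -1.9
ŷ1 = (0.8)·(5) + (0.0)·(2) + (1.1)·(-1) + 2.5 = 5.4
ŷ2 = (0.8)·(-5) + (0.0)·(-4) + (1.1)·(2) + 2.5 = 0.7
ŷ3 = (0.8)·(4) + (0.0)·(-1) + (1.1)·(-3) + 2.5 = 2.4
errors² = [0.16, 2.25, 2.89, 0.36]
MSE = 5.6600/4 = 1.415

1.415


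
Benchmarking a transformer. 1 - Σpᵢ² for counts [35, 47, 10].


Probabilities: [35/92, 47/92, 10/92] ≈ [0.3804, 0.5109, 0.1087]
Σpᵢ² = (1225 + 2209 + 100)/92² = 3534/8464
Gini = 1 - Σpᵢ² = 1 - 3534/8464 = 0.5825

0.5825


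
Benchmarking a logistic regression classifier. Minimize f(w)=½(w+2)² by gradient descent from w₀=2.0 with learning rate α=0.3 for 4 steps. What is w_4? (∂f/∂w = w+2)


step 1: grad = 2+2 = 4; w = 2 - 0.3·(4) = 0.8
step 2: grad = 0.8+2 = 2.8; w = 0.8 - 0.3·(2.8) = -0.04
step 3: grad = -0.04+2 = 1.96; w = -0.04 - 0.3·(1.96) = -0.628
step 4: grad = -0.628+2 = 1.372; w = -0.628 - 0.3·(1.372) = -1.0396

-1.0396


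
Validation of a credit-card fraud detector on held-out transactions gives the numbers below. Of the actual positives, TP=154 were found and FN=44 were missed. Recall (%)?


Recall = TP/(TP+FN)
= 154/(154+44)
= 154/198 = 77.78%

77.78%


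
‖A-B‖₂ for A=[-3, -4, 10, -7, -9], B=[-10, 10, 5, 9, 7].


d = √((-3+ 10)² + (-4-10)² + (10-5)² + (-7-9)² + (-9-7)²)
  = √(49 + 196 + 25 + 256 + 256)
  = √782 = 27.9643

27.9643


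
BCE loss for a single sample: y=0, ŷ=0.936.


BCE = -[y·ln(p) + (1-y)·ln(1-p)]
= -0 - 1·ln(1-0.936)
= -ln(0.064) = 2.7489

2.7489


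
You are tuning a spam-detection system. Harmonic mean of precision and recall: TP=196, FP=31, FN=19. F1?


Precision = 196/227 = 0.8634
Recall = 196/215 = 0.9116
F1 = 2·P·R/(P+R) = 2·TP/(2·TP+FP+FN) = 392/(392+31+19) = 392/442 = 0.8869

0.8869


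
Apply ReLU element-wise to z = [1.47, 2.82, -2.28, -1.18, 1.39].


ReLU(1.47) = max(0, 1.47) = 1.47
ReLU(2.82) = max(0, 2.82) = 2.82
ReLU(-2.28) = max(0, -2.28) = 0.0
ReLU(-1.18) = max(0, -1.18) = 0.0
ReLU(1.39) = max(0, 1.39) = 1.39
result = [1.47, 2.82, 0.0, 0.0, 1.39]

[1.47, 2.82, 0.0, 0.0, 1.39]


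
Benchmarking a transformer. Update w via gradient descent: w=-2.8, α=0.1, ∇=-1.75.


w_new = w - α·∇
= -2.8 - 0.1·-1.75
= -2.8 + 0.175
= -2.625

-2.625


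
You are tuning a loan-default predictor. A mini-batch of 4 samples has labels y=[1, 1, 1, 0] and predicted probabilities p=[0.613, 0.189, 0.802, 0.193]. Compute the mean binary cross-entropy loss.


L[0] = -ln(0.613) = 0.4894
L[1] = -ln(0.189) = 1.666
L[2] = -ln(0.802) = 0.2206
L[3] = -ln(1-0.193) = -ln(0.807) = 0.2144
mean = (0.4894 + 1.666 + 0.2206 + 0.2144)/4 = 0.6476

0.6476


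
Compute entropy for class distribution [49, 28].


Probabilities: [49/77, 28/77] ≈ [0.6364, 0.3636]
H = -((49/77)·log₂(49/77) + (28/77)·log₂(28/77))
  = 0.9457 bits

0.9457 bits


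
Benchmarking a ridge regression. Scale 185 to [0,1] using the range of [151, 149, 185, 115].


min=115, max=185
(185-115)/(185-115) = 70/70 = 1.0

1.0


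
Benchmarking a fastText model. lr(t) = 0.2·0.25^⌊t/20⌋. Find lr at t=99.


n_drops = ⌊99/20⌋ = 4
lr = 0.2·0.25^4 = 0.2·0.00390625 = 0.00078125

0.00078125


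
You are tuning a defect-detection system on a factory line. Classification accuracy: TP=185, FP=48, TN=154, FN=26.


Accuracy = (TP+TN)/(TP+TN+FP+FN)
= (185+154)/(413)
= 339/413 = 82.08%

82.08%


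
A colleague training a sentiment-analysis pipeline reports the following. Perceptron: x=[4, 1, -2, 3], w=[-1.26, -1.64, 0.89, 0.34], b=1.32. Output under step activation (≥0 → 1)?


z = (4)·(-1.26) + (1)·(-1.64) + (-2)·(0.89) + (3)·(0.34) + 1.32
  = -6.12
step(z) = 0 (z<0)

0


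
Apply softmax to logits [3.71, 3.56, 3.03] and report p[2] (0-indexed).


Exponentials: e^3.71=40.8538, e^3.56=35.1632, e^3.03=20.6972
Sum = 96.7142
Softmax = [0.4224, 0.3636, 0.214]
p[2] = 20.6972/96.7142 = 0.214

0.214


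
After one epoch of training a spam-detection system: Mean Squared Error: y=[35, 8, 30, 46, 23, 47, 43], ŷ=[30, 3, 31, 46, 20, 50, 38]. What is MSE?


Squared errors: (35-30)²=25, (8-3)²=25, (30-31)²=1, (46-46)²=0, (23-20)²=9, (47-50)²=9, (43-38)²=25
Sum = 94
MSE = 94/7 = 94/7

94/7


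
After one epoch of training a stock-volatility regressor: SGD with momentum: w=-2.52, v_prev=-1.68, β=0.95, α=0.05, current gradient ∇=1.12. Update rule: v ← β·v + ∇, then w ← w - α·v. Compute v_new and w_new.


v_new = 0.95·-1.68 + 1.12 = -1.596 + 1.12 = -0.476
w_new = -2.52 - 0.05·-0.476 = -2.52 + 0.0238 = -2.4962

v_new=-0.476, w_new=-2.4962


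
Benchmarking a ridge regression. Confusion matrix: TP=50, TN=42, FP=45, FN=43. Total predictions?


Total = TP + TN + FP + FN
= 50 + 42 + 45 + 43
= 180
(Predicted positive: 95, predicted negative: 85)

180


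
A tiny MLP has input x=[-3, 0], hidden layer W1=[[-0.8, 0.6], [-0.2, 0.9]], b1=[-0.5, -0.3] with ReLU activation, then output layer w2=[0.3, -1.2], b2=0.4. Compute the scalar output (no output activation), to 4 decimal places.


z1[0] = (-0.8)·(-3) + (0.6)·(0) - 0.5 = 1.9
z1[1] = (-0.2)·(-3) + (0.9)·(0) - 0.3 = 0.3
h = ReLU(z1) = [1.9, 0.3]
output = (0.3)·(1.9) + (-1.2)·(0.3) + 0.4 = 0.61

0.61


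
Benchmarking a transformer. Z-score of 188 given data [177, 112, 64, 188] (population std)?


μ = 135.25, σ = 50.3556
z = (188 - 135.25)/50.3556 = 1.0475

1.0475


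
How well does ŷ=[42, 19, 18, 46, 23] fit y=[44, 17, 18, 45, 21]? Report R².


ȳ = 29
SS_res = Σ(y-ŷ)² = 13
SS_tot = Σ(y-ȳ)² = 810
R² = 1 - SS_res/SS_tot = 1 - 0.016 = 0.984

0.984


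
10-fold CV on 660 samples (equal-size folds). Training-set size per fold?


Fold size = 660/10 = 66
Training per fold = 660 - 66 = 594

594


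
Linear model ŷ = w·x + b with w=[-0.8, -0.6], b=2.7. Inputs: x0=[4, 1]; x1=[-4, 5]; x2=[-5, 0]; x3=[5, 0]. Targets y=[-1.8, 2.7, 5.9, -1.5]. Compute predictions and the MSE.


ŷ0 = (-0.8)·(4) + (-0.6)·(1) + 2.7 = -1.1
ŷ1 = (-0.8)·(-4) + (-0.6)·(5) + 2.7 = 2.9
ŷ2 = (-0.8)·(-5) + (-0.6)·(0) + 2.7 = 6.7
ŷ3 = (-0.8)·(5) + (-0.6)·(0) + 2.7 = -1.3
errors² = [0.49, 0.04, 0.64, 0.04]
MSE = 1.2100/4 = 0.3025

0.3025


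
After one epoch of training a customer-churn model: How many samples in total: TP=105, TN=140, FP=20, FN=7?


Total = TP + TN + FP + FN
= 105 + 140 + 20 + 7
= 272
(Predicted positive: 125, predicted negative: 147)

272


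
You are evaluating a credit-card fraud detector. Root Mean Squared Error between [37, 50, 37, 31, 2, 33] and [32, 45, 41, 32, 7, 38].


MSE = 117/6 = 19.5
RMSE = √(117/6) = 4.4159

4.4159


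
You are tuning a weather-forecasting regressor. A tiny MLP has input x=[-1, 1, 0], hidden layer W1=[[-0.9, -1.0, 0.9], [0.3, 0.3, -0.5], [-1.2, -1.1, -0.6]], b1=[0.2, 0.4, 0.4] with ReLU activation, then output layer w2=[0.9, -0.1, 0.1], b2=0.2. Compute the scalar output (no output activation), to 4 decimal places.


z1[0] = (-0.9)·(-1) + (-1.0)·(1) + (0.9)·(0) + 0.2 = 0.1
z1[1] = (0.3)·(-1) + (0.3)·(1) + (-0.5)·(0) + 0.4 = 0.4
z1[2] = (-1.2)·(-1) + (-1.1)·(1) + (-0.6)·(0) + 0.4 = 0.5
h = ReLU(z1) = [0.1, 0.4, 0.5]
output = (0.9)·(0.1) + (-0.1)·(0.4) + (0.1)·(0.5) + 0.2 = 0.3

0.3


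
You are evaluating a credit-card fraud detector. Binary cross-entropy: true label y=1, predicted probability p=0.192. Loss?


BCE = -[y·ln(p) + (1-y)·ln(1-p)]
= -1·ln(0.192) - 0
= -ln(0.192) = 1.6503

1.6503


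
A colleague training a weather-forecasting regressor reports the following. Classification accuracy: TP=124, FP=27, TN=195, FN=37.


Accuracy = (TP+TN)/(TP+TN+FP+FN)
= (124+195)/(383)
= 319/383 = 83.29%

83.29%


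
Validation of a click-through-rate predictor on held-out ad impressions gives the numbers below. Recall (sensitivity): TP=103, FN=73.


Recall = TP/(TP+FN)
= 103/(103+73)
= 103/176 = 58.52%

58.52%


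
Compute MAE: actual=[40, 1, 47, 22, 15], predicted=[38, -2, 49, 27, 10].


Absolute errors: |40-38|=2, |1+ 2|=3, |47-49|=2, |22-27|=5, |15-10|=5
Sum = 17
MAE = 17/5 = 17/5

17/5


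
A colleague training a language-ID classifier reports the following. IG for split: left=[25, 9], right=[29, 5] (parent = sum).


Parent = [54, 14], H_parent = 0.7335
H_left = 0.8338 (n=34), H_right = 0.6024 (n=34)
H_children = (34/68)·0.8338 + (34/68)·0.6024 = 0.7181
IG = 0.7335 - 0.7181 = 0.0154

0.0154


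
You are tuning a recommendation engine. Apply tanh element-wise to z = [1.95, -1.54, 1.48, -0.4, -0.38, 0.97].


tanh(1.95) = 0.9603
tanh(-1.54) = -0.9121
tanh(1.48) = 0.9015
tanh(-0.4) = -0.3799
tanh(-0.38) = -0.3627
tanh(0.97) = 0.7487
result = [0.9603, -0.9121, 0.9015, -0.3799, -0.3627, 0.7487]

[0.9603, -0.9121, 0.9015, -0.3799, -0.3627, 0.7487]


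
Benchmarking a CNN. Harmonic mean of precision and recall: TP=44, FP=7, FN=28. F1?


Precision = 44/51 = 0.8627
Recall = 44/72 = 0.6111
F1 = 2·P·R/(P+R) = 2·TP/(2·TP+FP+FN) = 88/(88+7+28) = 88/123 = 0.7154

0.7154


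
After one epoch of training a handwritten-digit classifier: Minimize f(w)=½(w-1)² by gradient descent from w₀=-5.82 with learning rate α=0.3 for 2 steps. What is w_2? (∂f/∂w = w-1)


step 1: grad = -5.82-1 = -6.82; w = -5.82 - 0.3·(-6.82) = -3.774
step 2: grad = -3.774-1 = -4.774; w = -3.774 - 0.3·(-4.774) = -2.3418

-2.3418


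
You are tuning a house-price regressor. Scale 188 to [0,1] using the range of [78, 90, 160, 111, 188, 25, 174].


min=25, max=188
(188-25)/(188-25) = 163/163 = 1.0

1.0


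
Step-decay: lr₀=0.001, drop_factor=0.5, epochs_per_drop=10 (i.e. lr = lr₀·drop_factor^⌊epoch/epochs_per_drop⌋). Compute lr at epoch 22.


n_drops = ⌊22/10⌋ = 2
lr = 0.001·0.5^2 = 0.001·0.25 = 0.00025

0.00025


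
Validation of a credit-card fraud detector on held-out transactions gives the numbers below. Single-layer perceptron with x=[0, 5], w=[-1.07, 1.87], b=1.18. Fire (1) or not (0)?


z = (0)·(-1.07) + (5)·(1.87) + 1.18
  = 10.53
step(z) = 1 (z≥0)

1


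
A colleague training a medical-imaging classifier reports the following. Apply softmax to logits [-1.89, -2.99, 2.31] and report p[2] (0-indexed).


Exponentials: e^-1.89=0.1511, e^-2.99=0.0503, e^2.31=10.0744
Sum = 10.2758
Softmax = [0.0147, 0.0049, 0.9804]
p[2] = 10.0744/10.2758 = 0.9804

0.9804


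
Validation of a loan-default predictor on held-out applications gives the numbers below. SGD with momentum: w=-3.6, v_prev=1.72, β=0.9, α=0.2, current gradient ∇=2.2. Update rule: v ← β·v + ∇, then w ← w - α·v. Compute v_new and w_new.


v_new = 0.9·1.72 + 2.2 = 1.548 + 2.2 = 3.748
w_new = -3.6 - 0.2·3.748 = -3.6 - 0.7496 = -4.3496

v_new=3.748, w_new=-4.3496


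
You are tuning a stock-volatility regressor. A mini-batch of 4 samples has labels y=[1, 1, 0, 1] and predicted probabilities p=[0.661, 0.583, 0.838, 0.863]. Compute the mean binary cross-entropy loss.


L[0] = -ln(0.661) = 0.414
L[1] = -ln(0.583) = 0.5396
L[2] = -ln(1-0.838) = -ln(0.162) = 1.8202
L[3] = -ln(0.863) = 0.1473
mean = (0.414 + 0.5396 + 1.8202 + 0.1473)/4 = 0.7303

0.7303
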